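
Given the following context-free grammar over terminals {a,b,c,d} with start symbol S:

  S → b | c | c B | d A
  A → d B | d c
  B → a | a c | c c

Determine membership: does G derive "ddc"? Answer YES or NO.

Convert to CNF:
  S -> T0 A | T1 B | b | c
  A -> T0 B | T0 T1
  B -> T1 T1 | T2 T1 | a
  T0 -> d
  T1 -> c
  T2 -> a

Fill CYK table bottom-up:
  T[0,0] 'd' = {T0}  orig:{}
  T[1,1] 'd' = {T0}  orig:{}
  T[2,2] 'c' = {S,T1}  orig:{S}
  T[0,1] 'dd' = ∅
  T[1,2] 'dc' = {A}
  T[0,2] 'ddc' = {S}

S ∈ T[0,2] ⇒ YES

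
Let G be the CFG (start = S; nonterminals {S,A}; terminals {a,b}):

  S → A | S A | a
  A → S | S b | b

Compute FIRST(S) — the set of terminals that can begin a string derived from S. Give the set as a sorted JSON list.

FIRST iteration:
[1]
  A via A→b: +{b}
  S via S→A: +{b}
  S via S→a: +{a}
  S: {a,b}  A: {b}
[2]
  A via A→S: +{a}
  S: {a,b}  A: {a,b}
[3] (no change)
  S: {a,b}  A: {a,b}

FIRST(S) = ["a", "b"]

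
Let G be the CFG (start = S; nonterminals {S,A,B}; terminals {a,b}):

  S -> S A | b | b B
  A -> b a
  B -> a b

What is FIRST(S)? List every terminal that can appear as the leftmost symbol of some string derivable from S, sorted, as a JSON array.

FIRST sets, iterate to fixpoint:
iter 1:
  A via A→b a: +{b}
  B via B→a b: +{a}
  S via S→b: +{b}
  FIRST(S)={b}  FIRST(A)={b}  FIRST(B)={a}
iter 2: — fixpoint
  FIRST(S)={b}  FIRST(A)={b}  FIRST(B)={a}

FIRST(S) = ["b"]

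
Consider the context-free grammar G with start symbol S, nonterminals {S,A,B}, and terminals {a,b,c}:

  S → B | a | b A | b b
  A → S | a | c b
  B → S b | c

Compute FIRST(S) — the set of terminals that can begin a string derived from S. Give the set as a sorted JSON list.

FIRST sets, iterate to fixpoint:
pass 1:
  A via A→a: +{a}
  A via A→c b: +{c}
  B via B→c: +{c}
  S via S→B: +{c}
  S via S→a: +{a}
  S via S→b A: +{b}
  FIRST(S)={a,b,c}  FIRST(A)={a,c}  FIRST(B)={c}
pass 2:
  A via A→S: +{b}
  B via B→S b: +{a,b}
  FIRST(S)={a,b,c}  FIRST(A)={a,b,c}  FIRST(B)={a,b,c}
pass 3: — fixpoint
  FIRST(S)={a,b,c}  FIRST(A)={a,b,c}  FIRST(B)={a,b,c}

FIRST(S) = ["a", "b", "c"]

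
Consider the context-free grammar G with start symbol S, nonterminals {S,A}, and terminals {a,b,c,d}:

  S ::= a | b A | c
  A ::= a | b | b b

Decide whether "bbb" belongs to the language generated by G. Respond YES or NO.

Convert to CNF:
  S -> T0 A | a | c
  A -> T0 T0 | a | b
  T0 -> b

CYK table (by increasing span):
  T[0,0] 'b' = {A,T0}  orig:{A}
  T[1,1] 'b' = {A,T0}  orig:{A}
  T[2,2] 'b' = {A,T0}  orig:{A}
  T[0,1] 'bb' = {A,S}
  T[1,2] 'bb' = {A,S}
  T[0,2] 'bbb' = {S}

S ∈ T[0,2] ⇒ YES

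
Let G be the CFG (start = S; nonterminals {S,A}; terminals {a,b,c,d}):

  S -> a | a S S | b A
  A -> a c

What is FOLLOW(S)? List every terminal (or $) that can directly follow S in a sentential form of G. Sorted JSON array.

Compute FIRST by fixpoint:
iter 1:
  A via A→a c: +{a}
  S via S→a: +{a}
  S via S→b A: +{b}
  S: {a,b}  A: {a}
iter 2: done
  S: {a,b}  A: {a}

FOLLOW iteration:
FOLLOW(S) := {$}
pass 1:
  S→a S S: FOLLOW(S) ⊇ FIRST(S) = {a,b}; new: +{a,b}
  S→b A: FOLLOW(A) ⊇ FOLLOW(S) ⊇ {$,a,b}; new: +{$,a,b}
  S: {$,a,b}  A: {$,a,b}
pass 2: (stable)
  S: {$,a,b}  A: {$,a,b}

FOLLOW(S) = ["$", "a", "b"]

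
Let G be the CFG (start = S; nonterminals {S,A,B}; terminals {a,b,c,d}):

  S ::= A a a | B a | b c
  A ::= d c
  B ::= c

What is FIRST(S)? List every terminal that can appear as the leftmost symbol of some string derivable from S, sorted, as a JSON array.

Compute FIRST by fixpoint:
[1]
  A via A→d c: +{d}
  B via B→c: +{c}
  S via S→A a a: +{d}
  S via S→B a: +{c}
  S via S→b c: +{b}
  S: {b,c,d}  A: {d}  B: {c}
[2] (stable)
  S: {b,c,d}  A: {d}  B: {c}

FIRST(S) = ["b", "c", "d"]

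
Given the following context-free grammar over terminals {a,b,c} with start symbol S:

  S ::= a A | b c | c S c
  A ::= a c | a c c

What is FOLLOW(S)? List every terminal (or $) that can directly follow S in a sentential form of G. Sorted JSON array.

FIRST sets, iterate to fixpoint:
round 1:
  A via A→a c: +{a}
  S via S→a A: +{a}
  S via S→b c: +{b}
  S via S→c S c: +{c}
  S: {a,b,c}  A: {a}
round 2: (stable)
  S: {a,b,c}  A: {a}

FOLLOW iteration:
initialize: $ ∈ FOLLOW(S)
round 1:
  S→a A: FOLLOW(A) ⊇ FOLLOW(S) ⊇ {$}; new: +{$}
  S→c S c: FOLLOW(S) ⊇ FIRST(c) = {c}; new: +{c}
  S: {$,c}  A: {$}
round 2:
  S→a A: FOLLOW(A) ⊇ FOLLOW(S) ⊇ {$,c}; new: +{c}
  S: {$,c}  A: {$,c}
round 3: — fixpoint
  S: {$,c}  A: {$,c}

FOLLOW(S) = ["$", "c"]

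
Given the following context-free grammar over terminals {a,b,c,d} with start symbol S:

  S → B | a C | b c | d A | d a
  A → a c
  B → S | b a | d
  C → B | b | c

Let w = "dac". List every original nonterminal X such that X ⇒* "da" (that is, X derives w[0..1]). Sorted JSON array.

Convert to CNF:
  S -> T0 C | T2 T0 | T2 T1 | T3 A | T3 T0 | d
  A -> T0 T1
  B -> T0 C | T2 T0 | T2 T1 | T3 A | T3 T0 | d
  C -> T0 C | T2 T0 | T2 T1 | T3 A | T3 T0 | b | c | d
  T0 -> a
  T1 -> c
  T2 -> b
  T3 -> d

Fill CYK table bottom-up — only the sub-triangle for w[0..1]:
  T[0,0] 'd' = {B,C,S,T3}  orig:{B,C,S}
  T[1,1] 'a' = {T0}  orig:{}
  T[0,1] 'da' = {B,C,S}

Original NTs in T[0,1] deriving "da": ["B", "C", "S"]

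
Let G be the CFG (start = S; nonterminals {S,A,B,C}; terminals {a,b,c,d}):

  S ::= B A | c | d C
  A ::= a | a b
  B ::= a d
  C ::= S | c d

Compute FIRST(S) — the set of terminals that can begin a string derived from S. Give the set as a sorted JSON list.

Compute FIRST by fixpoint:
iter 1:
  A via A→a: +{a}
  B via B→a d: +{a}
  C via C→c d: +{c}
  S via S→B A: +{a}
  S via S→c: +{c}
  S via S→d C: +{d}
  FIRST[S]={a,c,d}  FIRST[A]={a}  FIRST[B]={a}  FIRST[C]={c}
iter 2:
  C via C→S: +{a,d}
  FIRST[S]={a,c,d}  FIRST[A]={a}  FIRST[B]={a}  FIRST[C]={a,c,d}
iter 3: (no change)
  FIRST[S]={a,c,d}  FIRST[A]={a}  FIRST[B]={a}  FIRST[C]={a,c,d}

FIRST(S) = ["a", "c", "d"]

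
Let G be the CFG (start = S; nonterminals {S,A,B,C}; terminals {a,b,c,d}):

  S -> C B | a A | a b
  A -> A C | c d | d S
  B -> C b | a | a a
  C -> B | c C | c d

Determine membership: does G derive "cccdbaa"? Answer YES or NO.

CNF form of G:
  S -> C B | T3 A | T3 T2
  A -> A C | T0 T1 | T1 S
  B -> C T2 | T3 T3 | a
  C -> C T2 | T0 C | T0 T1 | T3 T3 | a
  T0 -> c
  T1 -> d
  T2 -> b
  T3 -> a

CYK table (by increasing span):
  T[0,0] 'c' = {T0}  orig:{}
  T[1,1] 'c' = {T0}  orig:{}
  T[2,2] 'c' = {T0}  orig:{}
  T[3,3] 'd' = {T1}  orig:{}
  T[4,4] 'b' = {T2}  orig:{}
  T[5,5] 'a' = {B,C,T3}  orig:{B,C}
  T[6,6] 'a' = {B,C,T3}  orig:{B,C}
  T[0,1] 'cc' = ∅
  T[1,2] 'cc' = ∅
  T[2,3] 'cd' = {A,C}
  T[3,4] 'db' = ∅
  T[4,5] 'ba' = ∅
  T[5,6] 'aa' = {B,C,S}
  T[0,2] 'ccc' = ∅
  T[1,3] 'ccd' = {C}
  T[2,4] 'cdb' = {B,C}
  T[3,5] 'dba' = ∅
  T[4,6] 'baa' = ∅
  T[0,3] 'cccd' = {C}
  T[1,4] 'ccdb' = {B,C}
  T[2,5] 'cdba' = {S}
  T[3,6] 'dbaa' = ∅
  T[0,4] 'cccdb' = {B,C}
  T[1,5] 'ccdba' = {S}
  T[2,6] 'cdbaa' = {S}
  T[0,5] 'cccdba' = {S}
  T[1,6] 'ccdbaa' = {S}
  T[0,6] 'cccdbaa' = {S}

S ∈ T[0,6] ⇒ YES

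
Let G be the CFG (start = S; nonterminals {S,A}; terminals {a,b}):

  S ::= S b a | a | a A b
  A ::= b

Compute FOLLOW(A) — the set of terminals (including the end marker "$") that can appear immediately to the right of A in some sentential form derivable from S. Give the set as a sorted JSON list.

FIRST iteration:
[1]
  A via A→b: +{b}
  S via S→a: +{a}
  FIRST[S]={a}  FIRST[A]={b}
[2] (stable)
  FIRST[S]={a}  FIRST[A]={b}

FOLLOW sets:
initialize: $ ∈ FOLLOW(S)
round 1:
  S→S b a: FOLLOW(S) ⊇ FIRST(b) = {b}; new: +{b}
  S→a A b: FOLLOW(A) ⊇ FIRST(b) = {b}; new: +{b}
  S: {$,b}  A: {b}
round 2: done
  S: {$,b}  A: {b}

FOLLOW(A) = ["b"]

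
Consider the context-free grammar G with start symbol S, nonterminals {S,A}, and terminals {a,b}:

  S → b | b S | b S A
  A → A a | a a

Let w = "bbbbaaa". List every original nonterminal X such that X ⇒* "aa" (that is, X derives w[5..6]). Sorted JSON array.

CNF form of G:
  S -> T1 S | T1 X2 | b
  A -> A T0 | T0 T0
  T0 -> a
  T1 -> b
  X2 -> S A

CYK fill — only the sub-triangle for w[5..6]:
  T[5,5] 'a' = {T0}  orig:{}
  T[6,6] 'a' = {T0}  orig:{}
  T[5,6] 'aa' = {A}

Original NTs in T[5,6] deriving "aa": ["A"]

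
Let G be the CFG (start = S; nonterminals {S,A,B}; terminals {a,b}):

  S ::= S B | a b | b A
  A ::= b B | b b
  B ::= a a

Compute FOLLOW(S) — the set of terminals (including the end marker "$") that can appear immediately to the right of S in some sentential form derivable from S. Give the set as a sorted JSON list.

Compute FIRST by fixpoint:
round 1:
  A via A→b B: +{b}
  B via B→a a: +{a}
  S via S→a b: +{a}
  S via S→b A: +{b}
  FIRST(S)={a,b}  FIRST(A)={b}  FIRST(B)={a}
round 2: done
  FIRST(S)={a,b}  FIRST(A)={b}  FIRST(B)={a}

FOLLOW sets:
FOLLOW(S) := {$}
iter 1:
  S→S B: FOLLOW(S) ⊇ FIRST(B) = {a}; new: +{a}
  S→S B: FOLLOW(B) ⊇ FOLLOW(S) ⊇ {$,a}; new: +{$,a}
  S→b A: FOLLOW(A) ⊇ FOLLOW(S) ⊇ {$,a}; new: +{$,a}
  FOLLOW[S]={$,a}  FOLLOW[A]={$,a}  FOLLOW[B]={$,a}
iter 2: — fixpoint
  FOLLOW[S]={$,a}  FOLLOW[A]={$,a}  FOLLOW[B]={$,a}

FOLLOW(S) = ["$", "a"]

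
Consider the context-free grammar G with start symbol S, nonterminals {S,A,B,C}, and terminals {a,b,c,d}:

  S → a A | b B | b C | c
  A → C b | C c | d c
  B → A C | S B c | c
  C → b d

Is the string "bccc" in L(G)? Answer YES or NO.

Convert to CNF:
  S -> T0 B | T0 C | T3 A | c
  A -> C T0 | C T1 | T2 T1
  B -> A C | S X4 | c
  C -> T0 T2
  T0 -> b
  T1 -> c
  T2 -> d
  T3 -> a
  X4 -> B T1

Fill CYK table bottom-up:
  [0..0]={T0}  "b"  orig:{}
  [1..1]={B,S,T1}  "c"  orig:{B,S}
  [2..2]={B,S,T1}  "c"  orig:{B,S}
  [3..3]={B,S,T1}  "c"  orig:{B,S}
  [0..1]={S}  "bc"
  [1..2]={X4}  "cc"  orig:{}
  [2..3]={X4}  "cc"  orig:{}
  [0..2]=∅  "bcc"
  [1..3]={B}  "ccc"
  [0..3]={B,S}  "bccc"

S ∈ T[0,3] ⇒ YES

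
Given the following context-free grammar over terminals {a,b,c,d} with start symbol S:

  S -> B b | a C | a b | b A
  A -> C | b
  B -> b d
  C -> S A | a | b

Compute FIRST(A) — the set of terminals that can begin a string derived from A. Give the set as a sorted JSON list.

Compute FIRST by fixpoint:
pass 1:
  A via A→b: +{b}
  B via B→b d: +{b}
  C via C→a: +{a}
  C via C→b: +{b}
  S via S→B b: +{b}
  S via S→a C: +{a}
  FIRST[S]={a,b}  FIRST[A]={b}  FIRST[B]={b}  FIRST[C]={a,b}
pass 2:
  A via A→C: +{a}
  FIRST[S]={a,b}  FIRST[A]={a,b}  FIRST[B]={b}  FIRST[C]={a,b}
pass 3: (no change)
  FIRST[S]={a,b}  FIRST[A]={a,b}  FIRST[B]={b}  FIRST[C]={a,b}

FIRST(A) = ["a", "b"]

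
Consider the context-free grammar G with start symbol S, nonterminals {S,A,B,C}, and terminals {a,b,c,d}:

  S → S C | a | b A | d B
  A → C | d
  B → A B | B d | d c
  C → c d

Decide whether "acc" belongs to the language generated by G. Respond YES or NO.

Convert to CNF:
  S -> S C | T1 B | T2 A | a
  A -> T0 T1 | d
  B -> A B | B T1 | T1 T0
  C -> T0 T1
  T0 -> c
  T1 -> d
  T2 -> b

Fill CYK table bottom-up:
  T[0,0] 'a' = {S}
  T[1,1] 'c' = {T0}  orig:{}
  T[2,2] 'c' = {T0}  orig:{}
  T[0,1] 'ac' = ∅
  T[1,2] 'cc' = ∅
  T[0,2] 'acc' = ∅

S ∉ T[0,2] ⇒ NO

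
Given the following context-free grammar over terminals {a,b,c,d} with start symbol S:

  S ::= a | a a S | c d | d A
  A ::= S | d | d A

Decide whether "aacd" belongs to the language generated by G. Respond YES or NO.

CNF form of G:
  S -> T0 X4 | T1 T2 | T2 A | a
  A -> T0 X3 | T1 T2 | T2 A | a | d
  T0 -> a
  T1 -> c
  T2 -> d
  X3 -> T0 S
  X4 -> T0 S

Fill CYK table bottom-up:
  [0..0]={A,S,T0}  "a"  orig:{A,S}
  [1..1]={A,S,T0}  "a"  orig:{A,S}
  [2..2]={T1}  "c"  orig:{}
  [3..3]={A,T2}  "d"  orig:{A}
  [0..1]={X3,X4}  "aa"  orig:{}
  [1..2]=∅  "ac"
  [2..3]={A,S}  "cd"
  [0..2]=∅  "aac"
  [1..3]={X3,X4}  "acd"  orig:{}
  [0..3]={A,S}  "aacd"

S ∈ T[0,3] ⇒ YES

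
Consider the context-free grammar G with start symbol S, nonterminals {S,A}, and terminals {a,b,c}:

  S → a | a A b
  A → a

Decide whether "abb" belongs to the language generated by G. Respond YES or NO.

CNF form of G:
  S -> T0 X2 | a
  A -> a
  T0 -> a
  T1 -> b
  X2 -> A T1

CYK table (by increasing span):
  T[0,0] 'a' = {A,S,T0}  orig:{A,S}
  T[1,1] 'b' = {T1}  orig:{}
  T[2,2] 'b' = {T1}  orig:{}
  T[0,1] 'ab' = {X2}  orig:{}
  T[1,2] 'bb' = ∅
  T[0,2] 'abb' = ∅

S ∉ T[0,2] ⇒ NO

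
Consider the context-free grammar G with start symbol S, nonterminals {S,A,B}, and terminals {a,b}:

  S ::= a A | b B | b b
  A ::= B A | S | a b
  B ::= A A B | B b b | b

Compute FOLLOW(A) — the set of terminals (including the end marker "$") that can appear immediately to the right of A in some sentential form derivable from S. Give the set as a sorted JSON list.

FIRST iteration:
round 1:
  A via A→a b: +{a}
  B via B→A A B: +{a}
  B via B→b: +{b}
  S via S→a A: +{a}
  S via S→b B: +{b}
  S: {a,b}  A: {a}  B: {a,b}
round 2:
  A via A→B A: +{b}
  S: {a,b}  A: {a,b}  B: {a,b}
round 3: (no change)
  S: {a,b}  A: {a,b}  B: {a,b}

FOLLOW sets:
seed FOLLOW(S) with $
iter 1:
  A→B A: FOLLOW(B) ⊇ FIRST(A) = {a,b}; new: +{a,b}
  B→A A B: FOLLOW(A) ⊇ FIRST(A) = {a,b}; new: +{a,b}
  S→a A: FOLLOW(A) ⊇ FOLLOW(S) ⊇ {$}; new: +{$}
  S→b B: FOLLOW(B) ⊇ FOLLOW(S) ⊇ {$}; new: +{$}
  S: {$}  A: {$,a,b}  B: {$,a,b}
iter 2:
  A→S: FOLLOW(S) ⊇ FOLLOW(A) ⊇ {$,a,b}; new: +{a,b}
  S: {$,a,b}  A: {$,a,b}  B: {$,a,b}
iter 3: (no change)
  S: {$,a,b}  A: {$,a,b}  B: {$,a,b}

FOLLOW(A) = ["$", "a", "b"]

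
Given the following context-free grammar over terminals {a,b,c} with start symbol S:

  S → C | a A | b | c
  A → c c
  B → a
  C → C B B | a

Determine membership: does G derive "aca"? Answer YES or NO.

CNF form of G:
  S -> C X3 | T1 A | a | b | c
  A -> T0 T0
  B -> a
  C -> C X2 | a
  T0 -> c
  T1 -> a
  X2 -> B B
  X3 -> B B

Fill CYK table bottom-up:
  T[0,0] 'a' = {B,C,S,T1}  orig:{B,C,S}
  T[1,1] 'c' = {S,T0}  orig:{S}
  T[2,2] 'a' = {B,C,S,T1}  orig:{B,C,S}
  T[0,1] 'ac' = ∅
  T[1,2] 'ca' = ∅
  T[0,2] 'aca' = ∅

S ∉ T[0,2] ⇒ NO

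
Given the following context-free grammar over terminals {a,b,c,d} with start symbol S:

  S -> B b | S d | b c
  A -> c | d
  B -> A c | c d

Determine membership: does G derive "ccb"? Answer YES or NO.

CNF form of G:
  S -> B T2 | S T1 | T2 T0
  A -> c | d
  B -> A T0 | T0 T1
  T0 -> c
  T1 -> d
  T2 -> b

CYK fill:
  [0..0]={A,T0}  "c"  orig:{A}
  [1..1]={A,T0}  "c"  orig:{A}
  [2..2]={T2}  "b"  orig:{}
  [0..1]={B}  "cc"
  [1..2]=∅  "cb"
  [0..2]={S}  "ccb"

S ∈ T[0,2] ⇒ YES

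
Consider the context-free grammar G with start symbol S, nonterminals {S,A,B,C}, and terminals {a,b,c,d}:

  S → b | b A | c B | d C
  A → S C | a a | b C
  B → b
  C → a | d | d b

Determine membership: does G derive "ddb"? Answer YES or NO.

Convert to CNF:
  S -> T1 A | T2 C | T3 B | b
  A -> S C | T0 T0 | T1 C
  B -> b
  C -> T2 T1 | a | d
  T0 -> a
  T1 -> b
  T2 -> d
  T3 -> c

CYK table (by increasing span):
  [0..0]={C,T2}  "d"  orig:{C}
  [1..1]={C,T2}  "d"  orig:{C}
  [2..2]={B,S,T1}  "b"  orig:{B,S}
  [0..1]={S}  "dd"
  [1..2]={C}  "db"
  [0..2]={S}  "ddb"

S ∈ T[0,2] ⇒ YES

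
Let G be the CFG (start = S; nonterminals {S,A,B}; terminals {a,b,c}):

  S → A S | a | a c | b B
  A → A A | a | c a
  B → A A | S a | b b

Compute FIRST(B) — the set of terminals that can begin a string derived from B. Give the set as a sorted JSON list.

Compute FIRST by fixpoint:
round 1:
  A via A→a: +{a}
  A via A→c a: +{c}
  B via B→A A: +{a,c}
  B via B→b b: +{b}
  S via S→A S: +{a,c}
  S via S→b B: +{b}
  FIRST(S)={a,b,c}  FIRST(A)={a,c}  FIRST(B)={a,b,c}
round 2: — fixpoint
  FIRST(S)={a,b,c}  FIRST(A)={a,c}  FIRST(B)={a,b,c}

FIRST(B) = ["a", "b", "c"]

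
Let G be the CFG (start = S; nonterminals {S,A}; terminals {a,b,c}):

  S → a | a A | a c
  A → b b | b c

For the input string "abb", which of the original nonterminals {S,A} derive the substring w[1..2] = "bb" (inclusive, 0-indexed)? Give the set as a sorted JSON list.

CNF form of G:
  S -> T2 A | T2 T1 | a
  A -> T0 T0 | T0 T1
  T0 -> b
  T1 -> c
  T2 -> a

CYK table (by increasing span) (cells [i..j] with 1 ≤ i ≤ j ≤ 2 only):
  [1..1]={T0}  "b"  orig:{}
  [2..2]={T0}  "b"  orig:{}
  [1..2]={A}  "bb"

Original NTs in T[1,2] deriving "bb": ["A"]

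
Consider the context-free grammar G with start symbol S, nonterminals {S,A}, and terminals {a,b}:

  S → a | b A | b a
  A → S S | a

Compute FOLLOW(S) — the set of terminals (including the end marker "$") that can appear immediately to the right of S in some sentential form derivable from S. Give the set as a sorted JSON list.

FIRST sets, iterate to fixpoint:
iter 1:
  A via A→a: +{a}
  S via S→a: +{a}
  S via S→b A: +{b}
  FIRST[S]={a,b}  FIRST[A]={a}
iter 2:
  A via A→S S: +{b}
  FIRST[S]={a,b}  FIRST[A]={a,b}
iter 3: — fixpoint
  FIRST[S]={a,b}  FIRST[A]={a,b}

FOLLOW sets:
seed FOLLOW(S) with $
round 1:
  A→S S: FOLLOW(S) ⊇ FIRST(S) = {a,b}; new: +{a,b}
  S→b A: FOLLOW(A) ⊇ FOLLOW(S) ⊇ {$,a,b}; new: +{$,a,b}
  FOLLOW[S]={$,a,b}  FOLLOW[A]={$,a,b}
round 2: (no change)
  FOLLOW[S]={$,a,b}  FOLLOW[A]={$,a,b}

FOLLOW(S) = ["$", "a", "b"]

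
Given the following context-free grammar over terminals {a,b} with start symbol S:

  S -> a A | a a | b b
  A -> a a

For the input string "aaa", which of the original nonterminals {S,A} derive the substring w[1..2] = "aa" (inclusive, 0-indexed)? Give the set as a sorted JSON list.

Convert to CNF:
  S -> T0 A | T0 T0 | T1 T1
  A -> T0 T0
  T0 -> a
  T1 -> b

CYK fill (cells [i..j] with 1 ≤ i ≤ j ≤ 2 only):
  cell(1,1) a: {T0}  orig:{}
  cell(2,2) a: {T0}  orig:{}
  cell(1,2) aa: {A,S}

Original NTs in T[1,2] deriving "aa": ["A", "S"]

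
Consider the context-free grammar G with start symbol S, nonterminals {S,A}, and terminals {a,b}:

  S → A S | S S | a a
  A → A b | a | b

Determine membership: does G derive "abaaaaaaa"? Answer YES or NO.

Convert to CNF:
  S -> A S | S S | T1 T1
  A -> A T0 | a | b
  T0 -> b
  T1 -> a

CYK fill:
  cell(0,0) a: {A,T1}  orig:{A}
  cell(1,1) b: {A,T0}  orig:{A}
  cell(2,2) a: {A,T1}  orig:{A}
  cell(3,3) a: {A,T1}  orig:{A}
  cell(4,4) a: {A,T1}  orig:{A}
  cell(5,5) a: {A,T1}  orig:{A}
  cell(6,6) a: {A,T1}  orig:{A}
  cell(7,7) a: {A,T1}  orig:{A}
  cell(8,8) a: {A,T1}  orig:{A}
  cell(0,1) ab: {A}
  cell(1,2) ba: ∅
  cell(2,3) aa: {S}
  cell(3,4) aa: {S}
  cell(4,5) aa: {S}
  cell(5,6) aa: {S}
  cell(6,7) aa: {S}
  cell(7,8) aa: {S}
  cell(0,2) aba: ∅
  cell(1,3) baa: {S}
  cell(2,4) aaa: {S}
  cell(3,5) aaa: {S}
  cell(4,6) aaa: {S}
  cell(5,7) aaa: {S}
  cell(6,8) aaa: {S}
  cell(0,3) abaa: {S}
  cell(1,4) baaa: {S}
  cell(2,5) aaaa: {S}
  cell(3,6) aaaa: {S}
  cell(4,7) aaaa: {S}
  cell(5,8) aaaa: {S}
  cell(0,4) abaaa: {S}
  cell(1,5) baaaa: {S}
  cell(2,6) aaaaa: {S}
  cell(3,7) aaaaa: {S}
  cell(4,8) aaaaa: {S}
  cell(0,5) abaaaa: {S}
  cell(1,6) baaaaa: {S}
  cell(2,7) aaaaaa: {S}
  cell(3,8) aaaaaa: {S}
  cell(0,6) abaaaaa: {S}
  cell(1,7) baaaaaa: {S}
  cell(2,8) aaaaaaa: {S}
  cell(0,7) abaaaaaa: {S}
  cell(1,8) baaaaaaa: {S}
  cell(0,8) abaaaaaaa: {S}

S ∈ T[0,8] ⇒ YES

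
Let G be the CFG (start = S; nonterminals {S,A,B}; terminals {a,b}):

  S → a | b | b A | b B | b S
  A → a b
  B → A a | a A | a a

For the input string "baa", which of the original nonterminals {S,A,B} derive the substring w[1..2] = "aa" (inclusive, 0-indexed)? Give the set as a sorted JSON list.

CNF form of G:
  S -> T1 A | T1 B | T1 S | a | b
  A -> T0 T1
  B -> A T0 | T0 A | T0 T0
  T0 -> a
  T1 -> b

CYK fill (cells [i..j] with 1 ≤ i ≤ j ≤ 2 only):
  [1..1]={S,T0}  "a"  orig:{S}
  [2..2]={S,T0}  "a"  orig:{S}
  [1..2]={B}  "aa"

Original NTs in T[1,2] deriving "aa": ["B"]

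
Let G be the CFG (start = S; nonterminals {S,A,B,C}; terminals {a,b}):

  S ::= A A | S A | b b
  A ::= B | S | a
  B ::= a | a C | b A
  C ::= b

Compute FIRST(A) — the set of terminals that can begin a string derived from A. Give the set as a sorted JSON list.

FIRST iteration:
[1]
  A via A→a: +{a}
  B via B→a: +{a}
  B via B→b A: +{b}
  C via C→b: +{b}
  S via S→A A: +{a}
  S via S→b b: +{b}
  S: {a,b}  A: {a}  B: {a,b}  C: {b}
[2]
  A via A→B: +{b}
  S: {a,b}  A: {a,b}  B: {a,b}  C: {b}
[3] (no change)
  S: {a,b}  A: {a,b}  B: {a,b}  C: {b}

FIRST(A) = ["a", "b"]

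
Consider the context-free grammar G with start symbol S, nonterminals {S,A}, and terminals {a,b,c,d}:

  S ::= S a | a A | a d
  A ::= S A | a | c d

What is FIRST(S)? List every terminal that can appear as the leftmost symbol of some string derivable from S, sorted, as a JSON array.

FIRST sets, iterate to fixpoint:
round 1:
  A via A→a: +{a}
  A via A→c d: +{c}
  S via S→a A: +{a}
  S: {a}  A: {a,c}
round 2: — fixpoint
  S: {a}  A: {a,c}

FIRST(S) = ["a"]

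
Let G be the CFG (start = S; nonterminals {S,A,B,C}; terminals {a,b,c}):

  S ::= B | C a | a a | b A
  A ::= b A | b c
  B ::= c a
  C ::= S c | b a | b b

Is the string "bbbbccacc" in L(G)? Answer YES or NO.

CNF form of G:
  S -> C T2 | T0 A | T1 T2 | T2 T2
  A -> T0 A | T0 T1
  B -> T1 T2
  C -> S T1 | T0 T0 | T0 T2
  T0 -> b
  T1 -> c
  T2 -> a

Fill CYK table bottom-up:
  [0..0]={T0}  "b"  orig:{}
  [1..1]={T0}  "b"  orig:{}
  [2..2]={T0}  "b"  orig:{}
  [3..3]={T0}  "b"  orig:{}
  [4..4]={T1}  "c"  orig:{}
  [5..5]={T1}  "c"  orig:{}
  [6..6]={T2}  "a"  orig:{}
  [7..7]={T1}  "c"  orig:{}
  [8..8]={T1}  "c"  orig:{}
  [0..1]={C}  "bb"
  [1..2]={C}  "bb"
  [2..3]={C}  "bb"
  [3..4]={A}  "bc"
  [4..5]=∅  "cc"
  [5..6]={B,S}  "ca"
  [6..7]=∅  "ac"
  [7..8]=∅  "cc"
  [0..2]=∅  "bbb"
  [1..3]=∅  "bbb"
  [2..4]={A,S}  "bbc"
  [3..5]=∅  "bcc"
  [4..6]=∅  "cca"
  [5..7]={C}  "cac"
  [6..8]=∅  "acc"
  [0..3]=∅  "bbbb"
  [1..4]={A,S}  "bbbc"
  [2..5]={C}  "bbcc"
  [3..6]=∅  "bcca"
  [4..7]=∅  "ccac"
  [5..8]=∅  "cacc"
  [0..4]={A,S}  "bbbbc"
  [1..5]={C}  "bbbcc"
  [2..6]={S}  "bbcca"
  [3..7]=∅  "bccac"
  [4..8]=∅  "ccacc"
  [0..5]={C}  "bbbbcc"
  [1..6]={S}  "bbbcca"
  [2..7]={C}  "bbccac"
  [3..8]=∅  "bccacc"
  [0..6]={S}  "bbbbcca"
  [1..7]={C}  "bbbccac"
  [2..8]=∅  "bbccacc"
  [0..7]={C}  "bbbbccac"
  [1..8]=∅  "bbbccacc"
  [0..8]=∅  "bbbbccacc"

S ∉ T[0,8] ⇒ NO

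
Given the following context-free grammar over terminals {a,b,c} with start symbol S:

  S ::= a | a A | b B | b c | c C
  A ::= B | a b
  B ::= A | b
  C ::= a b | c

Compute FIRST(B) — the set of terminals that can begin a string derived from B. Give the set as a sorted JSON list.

FIRST sets, iterate to fixpoint:
[1]
  A via A→a b: +{a}
  B via B→A: +{a}
  B via B→b: +{b}
  C via C→a b: +{a}
  C via C→c: +{c}
  S via S→a: +{a}
  S via S→b B: +{b}
  S via S→c C: +{c}
  S: {a,b,c}  A: {a}  B: {a,b}  C: {a,c}
[2]
  A via A→B: +{b}
  S: {a,b,c}  A: {a,b}  B: {a,b}  C: {a,c}
[3] (stable)
  S: {a,b,c}  A: {a,b}  B: {a,b}  C: {a,c}

FIRST(B) = ["a", "b"]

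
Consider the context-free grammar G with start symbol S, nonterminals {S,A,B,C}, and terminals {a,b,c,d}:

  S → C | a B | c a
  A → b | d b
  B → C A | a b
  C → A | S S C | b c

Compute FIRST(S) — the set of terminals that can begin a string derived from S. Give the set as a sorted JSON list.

FIRST iteration:
round 1:
  A via A→b: +{b}
  A via A→d b: +{d}
  B via B→a b: +{a}
  C via C→A: +{b,d}
  S via S→C: +{b,d}
  S via S→a B: +{a}
  S via S→c a: +{c}
  FIRST(S)={a,b,c,d}  FIRST(A)={b,d}  FIRST(B)={a}  FIRST(C)={b,d}
round 2:
  B via B→C A: +{b,d}
  C via C→S S C: +{a,c}
  FIRST(S)={a,b,c,d}  FIRST(A)={b,d}  FIRST(B)={a,b,d}  FIRST(C)={a,b,c,d}
round 3:
  B via B→C A: +{c}
  FIRST(S)={a,b,c,d}  FIRST(A)={b,d}  FIRST(B)={a,b,c,d}  FIRST(C)={a,b,c,d}
round 4: (stable)
  FIRST(S)={a,b,c,d}  FIRST(A)={b,d}  FIRST(B)={a,b,c,d}  FIRST(C)={a,b,c,d}

FIRST(S) = ["a", "b", "c", "d"]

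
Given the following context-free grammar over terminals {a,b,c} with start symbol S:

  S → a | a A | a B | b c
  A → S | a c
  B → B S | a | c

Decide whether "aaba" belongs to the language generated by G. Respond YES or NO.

CNF form of G:
  S -> T0 A | T0 B | T2 T1 | a
  A -> T0 A | T0 B | T0 T1 | T2 T1 | a
  B -> B S | a | c
  T0 -> a
  T1 -> c
  T2 -> b

CYK fill:
  T[0,0] 'a' = {A,B,S,T0}  orig:{A,B,S}
  T[1,1] 'a' = {A,B,S,T0}  orig:{A,B,S}
  T[2,2] 'b' = {T2}  orig:{}
  T[3,3] 'a' = {A,B,S,T0}  orig:{A,B,S}
  T[0,1] 'aa' = {A,B,S}
  T[1,2] 'ab' = ∅
  T[2,3] 'ba' = ∅
  T[0,2] 'aab' = ∅
  T[1,3] 'aba' = ∅
  T[0,3] 'aaba' = ∅

S ∉ T[0,3] ⇒ NO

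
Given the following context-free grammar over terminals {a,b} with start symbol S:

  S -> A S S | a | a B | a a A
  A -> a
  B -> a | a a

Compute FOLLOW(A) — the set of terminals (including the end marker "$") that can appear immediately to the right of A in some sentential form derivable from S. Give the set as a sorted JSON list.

Compute FIRST by fixpoint:
[1]
  A via A→a: +{a}
  B via B→a: +{a}
  S via S→A S S: +{a}
  FIRST(S)={a}  FIRST(A)={a}  FIRST(B)={a}
[2] — fixpoint
  FIRST(S)={a}  FIRST(A)={a}  FIRST(B)={a}

FOLLOW sets:
seed FOLLOW(S) with $
[1]
  S→A S S: FOLLOW(A) ⊇ FIRST(S) = {a}; new: +{a}
  S→A S S: FOLLOW(S) ⊇ FIRST(S) = {a}; new: +{a}
  S→a B: FOLLOW(B) ⊇ FOLLOW(S) ⊇ {$,a}; new: +{$,a}
  S→a a A: FOLLOW(A) ⊇ FOLLOW(S) ⊇ {$,a}; new: +{$}
  S: {$,a}  A: {$,a}  B: {$,a}
[2] (no change)
  S: {$,a}  A: {$,a}  B: {$,a}

FOLLOW(A) = ["$", "a"]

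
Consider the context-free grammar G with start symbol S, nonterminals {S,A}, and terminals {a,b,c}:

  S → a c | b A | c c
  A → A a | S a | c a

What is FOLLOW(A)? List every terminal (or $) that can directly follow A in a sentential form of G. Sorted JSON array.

Compute FIRST by fixpoint:
pass 1:
  A via A→c a: +{c}
  S via S→a c: +{a}
  S via S→b A: +{b}
  S via S→c c: +{c}
  S: {a,b,c}  A: {c}
pass 2:
  A via A→S a: +{a,b}
  S: {a,b,c}  A: {a,b,c}
pass 3: (stable)
  S: {a,b,c}  A: {a,b,c}

Compute FOLLOW by fixpoint:
seed FOLLOW(S) with $
round 1:
  A→A a: FOLLOW(A) ⊇ FIRST(a) = {a}; new: +{a}
  A→S a: FOLLOW(S) ⊇ FIRST(a) = {a}; new: +{a}
  S→b A: FOLLOW(A) ⊇ FOLLOW(S) ⊇ {$,a}; new: +{$}
  S: {$,a}  A: {$,a}
round 2: (stable)
  S: {$,a}  A: {$,a}

FOLLOW(A) = ["$", "a"]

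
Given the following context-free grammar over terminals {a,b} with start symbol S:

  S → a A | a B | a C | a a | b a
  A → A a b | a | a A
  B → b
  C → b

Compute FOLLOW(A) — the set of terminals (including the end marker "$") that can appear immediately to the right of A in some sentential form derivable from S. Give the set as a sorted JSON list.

FIRST sets, iterate to fixpoint:
round 1:
  A via A→a: +{a}
  B via B→b: +{b}
  C via C→b: +{b}
  S via S→a A: +{a}
  S via S→b a: +{b}
  FIRST[S]={a,b}  FIRST[A]={a}  FIRST[B]={b}  FIRST[C]={b}
round 2: (stable)
  FIRST[S]={a,b}  FIRST[A]={a}  FIRST[B]={b}  FIRST[C]={b}

FOLLOW iteration:
FOLLOW(S) := {$}
iter 1:
  A→A a b: FOLLOW(A) ⊇ FIRST(a) = {a}; new: +{a}
  S→a A: FOLLOW(A) ⊇ FOLLOW(S) ⊇ {$}; new: +{$}
  S→a B: FOLLOW(B) ⊇ FOLLOW(S) ⊇ {$}; new: +{$}
  S→a C: FOLLOW(C) ⊇ FOLLOW(S) ⊇ {$}; new: +{$}
  FOLLOW[S]={$}  FOLLOW[A]={$,a}  FOLLOW[B]={$}  FOLLOW[C]={$}
iter 2: — fixpoint
  FOLLOW[S]={$}  FOLLOW[A]={$,a}  FOLLOW[B]={$}  FOLLOW[C]={$}

FOLLOW(A) = ["$", "a"]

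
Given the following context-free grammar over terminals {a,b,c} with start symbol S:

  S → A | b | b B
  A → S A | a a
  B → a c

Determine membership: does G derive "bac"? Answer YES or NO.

CNF form of G:
  S -> S A | T0 T0 | T2 B | b
  A -> S A | T0 T0
  B -> T0 T1
  T0 -> a
  T1 -> c
  T2 -> b

CYK table (by increasing span):
  T[0,0] 'b' = {S,T2}  orig:{S}
  T[1,1] 'a' = {T0}  orig:{}
  T[2,2] 'c' = {T1}  orig:{}
  T[0,1] 'ba' = ∅
  T[1,2] 'ac' = {B}
  T[0,2] 'bac' = {S}

S ∈ T[0,2] ⇒ YES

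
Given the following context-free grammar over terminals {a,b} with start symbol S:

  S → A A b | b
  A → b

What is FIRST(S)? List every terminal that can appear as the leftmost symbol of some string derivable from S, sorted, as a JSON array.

FIRST iteration:
round 1:
  A via A→b: +{b}
  S via S→A A b: +{b}
  S: {b}  A: {b}
round 2: — fixpoint
  S: {b}  A: {b}

FIRST(S) = ["b"]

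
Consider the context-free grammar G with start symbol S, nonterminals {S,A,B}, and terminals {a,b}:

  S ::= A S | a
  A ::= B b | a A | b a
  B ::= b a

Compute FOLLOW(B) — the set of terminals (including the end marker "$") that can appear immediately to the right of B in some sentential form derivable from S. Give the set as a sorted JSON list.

FIRST sets, iterate to fixpoint:
pass 1:
  A via A→a A: +{a}
  A via A→b a: +{b}
  B via B→b a: +{b}
  S via S→A S: +{a,b}
  FIRST(S)={a,b}  FIRST(A)={a,b}  FIRST(B)={b}
pass 2: (stable)
  FIRST(S)={a,b}  FIRST(A)={a,b}  FIRST(B)={b}

FOLLOW sets:
seed FOLLOW(S) with $
pass 1:
  A→B b: FOLLOW(B) ⊇ FIRST(b) = {b}; new: +{b}
  S→A S: FOLLOW(A) ⊇ FIRST(S) = {a,b}; new: +{a,b}
  S: {$}  A: {a,b}  B: {b}
pass 2: (stable)
  S: {$}  A: {a,b}  B: {b}

FOLLOW(B) = ["b"]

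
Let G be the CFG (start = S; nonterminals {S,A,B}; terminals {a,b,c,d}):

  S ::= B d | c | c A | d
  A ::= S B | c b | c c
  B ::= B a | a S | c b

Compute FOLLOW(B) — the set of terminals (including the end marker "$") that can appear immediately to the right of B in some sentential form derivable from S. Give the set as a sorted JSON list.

FIRST iteration:
[1]
  A via A→c b: +{c}
  B via B→a S: +{a}
  B via B→c b: +{c}
  S via S→B d: +{a,c}
  S via S→d: +{d}
  S: {a,c,d}  A: {c}  B: {a,c}
[2]
  A via A→S B: +{a,d}
  S: {a,c,d}  A: {a,c,d}  B: {a,c}
[3] (stable)
  S: {a,c,d}  A: {a,c,d}  B: {a,c}

Compute FOLLOW by fixpoint:
seed FOLLOW(S) with $
iter 1:
  A→S B: FOLLOW(S) ⊇ FIRST(B) = {a,c}; new: +{a,c}
  B→B a: FOLLOW(B) ⊇ FIRST(a) = {a}; new: +{a}
  S→B d: FOLLOW(B) ⊇ FIRST(d) = {d}; new: +{d}
  S→c A: FOLLOW(A) ⊇ FOLLOW(S) ⊇ {$,a,c}; new: +{$,a,c}
  FOLLOW(S)={$,a,c}  FOLLOW(A)={$,a,c}  FOLLOW(B)={a,d}
iter 2:
  A→S B: FOLLOW(B) ⊇ FOLLOW(A) ⊇ {$,a,c}; new: +{$,c}
  B→a S: FOLLOW(S) ⊇ FOLLOW(B) ⊇ {$,a,c,d}; new: +{d}
  S→c A: FOLLOW(A) ⊇ FOLLOW(S) ⊇ {$,a,c,d}; new: +{d}
  FOLLOW(S)={$,a,c,d}  FOLLOW(A)={$,a,c,d}  FOLLOW(B)={$,a,c,d}
iter 3: done
  FOLLOW(S)={$,a,c,d}  FOLLOW(A)={$,a,c,d}  FOLLOW(B)={$,a,c,d}

FOLLOW(B) = ["$", "a", "c", "d"]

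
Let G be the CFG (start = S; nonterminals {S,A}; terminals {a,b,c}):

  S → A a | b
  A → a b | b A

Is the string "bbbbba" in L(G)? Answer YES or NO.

CNF form of G:
  S -> A T0 | b
  A -> T0 T1 | T1 A
  T0 -> a
  T1 -> b

CYK table (by increasing span):
  T[0,0] 'b' = {S,T1}  orig:{S}
  T[1,1] 'b' = {S,T1}  orig:{S}
  T[2,2] 'b' = {S,T1}  orig:{S}
  T[3,3] 'b' = {S,T1}  orig:{S}
  T[4,4] 'b' = {S,T1}  orig:{S}
  T[5,5] 'a' = {T0}  orig:{}
  T[0,1] 'bb' = ∅
  T[1,2] 'bb' = ∅
  T[2,3] 'bb' = ∅
  T[3,4] 'bb' = ∅
  T[4,5] 'ba' = ∅
  T[0,2] 'bbb' = ∅
  T[1,3] 'bbb' = ∅
  T[2,4] 'bbb' = ∅
  T[3,5] 'bba' = ∅
  T[0,3] 'bbbb' = ∅
  T[1,4] 'bbbb' = ∅
  T[2,5] 'bbba' = ∅
  T[0,4] 'bbbbb' = ∅
  T[1,5] 'bbbba' = ∅
  T[0,5] 'bbbbba' = ∅

S ∉ T[0,5] ⇒ NO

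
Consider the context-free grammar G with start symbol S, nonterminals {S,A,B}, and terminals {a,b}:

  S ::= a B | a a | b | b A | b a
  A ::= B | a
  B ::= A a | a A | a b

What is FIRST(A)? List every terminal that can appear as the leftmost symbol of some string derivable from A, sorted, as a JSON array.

FIRST iteration:
[1]
  A via A→a: +{a}
  B via B→A a: +{a}
  S via S→a B: +{a}
  S via S→b: +{b}
  FIRST[S]={a,b}  FIRST[A]={a}  FIRST[B]={a}
[2] (stable)
  FIRST[S]={a,b}  FIRST[A]={a}  FIRST[B]={a}

FIRST(A) = ["a"]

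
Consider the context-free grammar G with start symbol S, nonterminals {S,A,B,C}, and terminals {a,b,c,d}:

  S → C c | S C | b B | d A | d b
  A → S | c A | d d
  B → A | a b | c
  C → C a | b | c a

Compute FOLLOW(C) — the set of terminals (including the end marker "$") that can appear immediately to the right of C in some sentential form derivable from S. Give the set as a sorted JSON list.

FIRST sets, iterate to fixpoint:
iter 1:
  A via A→c A: +{c}
  A via A→d d: +{d}
  B via B→A: +{c,d}
  B via B→a b: +{a}
  C via C→b: +{b}
  C via C→c a: +{c}
  S via S→C c: +{b,c}
  S via S→d A: +{d}
  FIRST(S)={b,c,d}  FIRST(A)={c,d}  FIRST(B)={a,c,d}  FIRST(C)={b,c}
iter 2:
  A via A→S: +{b}
  B via B→A: +{b}
  FIRST(S)={b,c,d}  FIRST(A)={b,c,d}  FIRST(B)={a,b,c,d}  FIRST(C)={b,c}
iter 3: (no change)
  FIRST(S)={b,c,d}  FIRST(A)={b,c,d}  FIRST(B)={a,b,c,d}  FIRST(C)={b,c}

Compute FOLLOW by fixpoint:
seed FOLLOW(S) with $
round 1:
  C→C a: FOLLOW(C) ⊇ FIRST(a) = {a}; new: +{a}
  S→C c: FOLLOW(C) ⊇ FIRST(c) = {c}; new: +{c}
  S→S C: FOLLOW(S) ⊇ FIRST(C) = {b,c}; new: +{b,c}
  S→S C: FOLLOW(C) ⊇ FOLLOW(S) ⊇ {$,b,c}; new: +{$,b}
  S→b B: FOLLOW(B) ⊇ FOLLOW(S) ⊇ {$,b,c}; new: +{$,b,c}
  S→d A: FOLLOW(A) ⊇ FOLLOW(S) ⊇ {$,b,c}; new: +{$,b,c}
  S: {$,b,c}  A: {$,b,c}  B: {$,b,c}  C: {$,a,b,c}
round 2: (no change)
  S: {$,b,c}  A: {$,b,c}  B: {$,b,c}  C: {$,a,b,c}

FOLLOW(C) = ["$", "a", "b", "c"]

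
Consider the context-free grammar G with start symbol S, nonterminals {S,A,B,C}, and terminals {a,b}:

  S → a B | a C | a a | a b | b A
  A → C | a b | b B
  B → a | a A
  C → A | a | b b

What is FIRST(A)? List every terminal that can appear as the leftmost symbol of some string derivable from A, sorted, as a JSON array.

FIRST sets, iterate to fixpoint:
round 1:
  A via A→a b: +{a}
  A via A→b B: +{b}
  B via B→a: +{a}
  C via C→A: +{a,b}
  S via S→a B: +{a}
  S via S→b A: +{b}
  S: {a,b}  A: {a,b}  B: {a}  C: {a,b}
round 2: — fixpoint
  S: {a,b}  A: {a,b}  B: {a}  C: {a,b}

FIRST(A) = ["a", "b"]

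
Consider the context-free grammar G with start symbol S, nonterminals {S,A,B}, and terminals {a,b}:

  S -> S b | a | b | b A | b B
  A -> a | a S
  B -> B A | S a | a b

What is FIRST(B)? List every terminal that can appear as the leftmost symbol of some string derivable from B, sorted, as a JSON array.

FIRST iteration:
round 1:
  A via A→a: +{a}
  B via B→a b: +{a}
  S via S→a: +{a}
  S via S→b: +{b}
  FIRST[S]={a,b}  FIRST[A]={a}  FIRST[B]={a}
round 2:
  B via B→S a: +{b}
  FIRST[S]={a,b}  FIRST[A]={a}  FIRST[B]={a,b}
round 3: (no change)
  FIRST[S]={a,b}  FIRST[A]={a}  FIRST[B]={a,b}

FIRST(B) = ["a", "b"]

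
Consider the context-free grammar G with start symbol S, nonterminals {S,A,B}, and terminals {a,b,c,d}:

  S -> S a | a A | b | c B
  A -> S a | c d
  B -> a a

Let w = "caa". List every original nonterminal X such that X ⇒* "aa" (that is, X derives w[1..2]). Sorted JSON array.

Convert to CNF:
  S -> S T0 | T0 A | T1 B | b
  A -> S T0 | T1 T2
  B -> T0 T0
  T0 -> a
  T1 -> c
  T2 -> d

CYK fill — only the sub-triangle for w[1..2]:
  T[1,1] 'a' = {T0}  orig:{}
  T[2,2] 'a' = {T0}  orig:{}
  T[1,2] 'aa' = {B}

Original NTs in T[1,2] deriving "aa": ["B"]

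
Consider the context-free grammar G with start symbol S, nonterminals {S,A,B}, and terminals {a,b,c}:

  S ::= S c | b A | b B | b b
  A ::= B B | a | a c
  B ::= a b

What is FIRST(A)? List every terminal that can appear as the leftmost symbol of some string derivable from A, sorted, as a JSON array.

FIRST iteration:
pass 1:
  A via A→a: +{a}
  B via B→a b: +{a}
  S via S→b A: +{b}
  S: {b}  A: {a}  B: {a}
pass 2: (stable)
  S: {b}  A: {a}  B: {a}

FIRST(A) = ["a"]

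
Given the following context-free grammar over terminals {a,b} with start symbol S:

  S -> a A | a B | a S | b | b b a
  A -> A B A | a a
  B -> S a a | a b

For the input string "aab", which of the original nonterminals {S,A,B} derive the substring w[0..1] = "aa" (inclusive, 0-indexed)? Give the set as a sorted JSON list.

Convert to CNF:
  S -> T0 A | T0 B | T0 S | T1 X4 | b
  A -> A X2 | T0 T0
  B -> S X3 | T0 T1
  T0 -> a
  T1 -> b
  X2 -> B A
  X3 -> T0 T0
  X4 -> T1 T0

CYK table (by increasing span) — only the sub-triangle for w[0..1]:
  T[0,0] 'a' = {T0}  orig:{}
  T[1,1] 'a' = {T0}  orig:{}
  T[0,1] 'aa' = {A,X3}  orig:{A}

Original NTs in T[0,1] deriving "aa": ["A"]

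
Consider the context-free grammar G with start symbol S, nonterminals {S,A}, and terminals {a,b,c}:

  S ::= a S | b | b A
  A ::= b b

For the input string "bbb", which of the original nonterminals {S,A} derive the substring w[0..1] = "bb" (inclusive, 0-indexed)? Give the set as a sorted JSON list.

CNF form of G:
  S -> T0 A | T1 S | b
  A -> T0 T0
  T0 -> b
  T1 -> a

CYK fill, restricted to cells inside w[0..1]:
  cell(0,0) b: {S,T0}  orig:{S}
  cell(1,1) b: {S,T0}  orig:{S}
  cell(0,1) bb: {A}

Original NTs in T[0,1] deriving "bb": ["A"]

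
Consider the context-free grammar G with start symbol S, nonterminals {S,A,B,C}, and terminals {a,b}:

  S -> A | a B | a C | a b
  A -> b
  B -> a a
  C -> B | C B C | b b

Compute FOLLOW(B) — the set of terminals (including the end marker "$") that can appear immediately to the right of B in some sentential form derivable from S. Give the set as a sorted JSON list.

Compute FIRST by fixpoint:
[1]
  A via A→b: +{b}
  B via B→a a: +{a}
  C via C→B: +{a}
  C via C→b b: +{b}
  S via S→A: +{b}
  S via S→a B: +{a}
  FIRST[S]={a,b}  FIRST[A]={b}  FIRST[B]={a}  FIRST[C]={a,b}
[2] (stable)
  FIRST[S]={a,b}  FIRST[A]={b}  FIRST[B]={a}  FIRST[C]={a,b}

Compute FOLLOW by fixpoint:
initialize: $ ∈ FOLLOW(S)
[1]
  C→C B C: FOLLOW(C) ⊇ FIRST(B) = {a}; new: +{a}
  C→C B C: FOLLOW(B) ⊇ FIRST(C) = {a,b}; new: +{a,b}
  S→A: FOLLOW(A) ⊇ FOLLOW(S) ⊇ {$}; new: +{$}
  S→a B: FOLLOW(B) ⊇ FOLLOW(S) ⊇ {$}; new: +{$}
  S→a C: FOLLOW(C) ⊇ FOLLOW(S) ⊇ {$}; new: +{$}
  FOLLOW(S)={$}  FOLLOW(A)={$}  FOLLOW(B)={$,a,b}  FOLLOW(C)={$,a}
[2] (stable)
  FOLLOW(S)={$}  FOLLOW(A)={$}  FOLLOW(B)={$,a,b}  FOLLOW(C)={$,a}

FOLLOW(B) = ["$", "a", "b"]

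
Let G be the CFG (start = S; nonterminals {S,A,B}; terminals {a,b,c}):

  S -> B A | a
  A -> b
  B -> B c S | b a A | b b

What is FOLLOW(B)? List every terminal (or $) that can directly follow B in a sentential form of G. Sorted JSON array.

Compute FIRST by fixpoint:
pass 1:
  A via A→b: +{b}
  B via B→b a A: +{b}
  S via S→B A: +{b}
  S via S→a: +{a}
  S: {a,b}  A: {b}  B: {b}
pass 2: (no change)
  S: {a,b}  A: {b}  B: {b}

FOLLOW iteration:
FOLLOW(S) := {$}
pass 1:
  B→B c S: FOLLOW(B) ⊇ FIRST(c) = {c}; new: +{c}
  B→B c S: FOLLOW(S) ⊇ FOLLOW(B) ⊇ {c}; new: +{c}
  B→b a A: FOLLOW(A) ⊇ FOLLOW(B) ⊇ {c}; new: +{c}
  S→B A: FOLLOW(B) ⊇ FIRST(A) = {b}; new: +{b}
  S→B A: FOLLOW(A) ⊇ FOLLOW(S) ⊇ {$,c}; new: +{$}
  FOLLOW(S)={$,c}  FOLLOW(A)={$,c}  FOLLOW(B)={b,c}
pass 2:
  B→B c S: FOLLOW(S) ⊇ FOLLOW(B) ⊇ {b,c}; new: +{b}
  B→b a A: FOLLOW(A) ⊇ FOLLOW(B) ⊇ {b,c}; new: +{b}
  FOLLOW(S)={$,b,c}  FOLLOW(A)={$,b,c}  FOLLOW(B)={b,c}
pass 3: (stable)
  FOLLOW(S)={$,b,c}  FOLLOW(A)={$,b,c}  FOLLOW(B)={b,c}

FOLLOW(B) = ["b", "c"]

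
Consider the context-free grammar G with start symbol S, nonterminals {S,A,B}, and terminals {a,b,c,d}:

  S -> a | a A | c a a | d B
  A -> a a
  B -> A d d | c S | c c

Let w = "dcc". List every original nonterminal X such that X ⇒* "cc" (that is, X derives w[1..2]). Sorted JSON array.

CNF form of G:
  S -> T0 A | T1 B | T2 X4 | a
  A -> T0 T0
  B -> A X3 | T2 S | T2 T2
  T0 -> a
  T1 -> d
  T2 -> c
  X3 -> T1 T1
  X4 -> T0 T0

CYK table (by increasing span) (cells [i..j] with 1 ≤ i ≤ j ≤ 2 only):
  [1..1]={T2}  "c"  orig:{}
  [2..2]={T2}  "c"  orig:{}
  [1..2]={B}  "cc"

Original NTs in T[1,2] deriving "cc": ["B"]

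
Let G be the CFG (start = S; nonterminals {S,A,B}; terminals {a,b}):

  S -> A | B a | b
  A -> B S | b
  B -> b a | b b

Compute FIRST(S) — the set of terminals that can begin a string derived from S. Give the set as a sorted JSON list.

Compute FIRST by fixpoint:
iter 1:
  A via A→b: +{b}
  B via B→b a: +{b}
  S via S→A: +{b}
  FIRST(S)={b}  FIRST(A)={b}  FIRST(B)={b}
iter 2: (stable)
  FIRST(S)={b}  FIRST(A)={b}  FIRST(B)={b}

FIRST(S) = ["b"]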